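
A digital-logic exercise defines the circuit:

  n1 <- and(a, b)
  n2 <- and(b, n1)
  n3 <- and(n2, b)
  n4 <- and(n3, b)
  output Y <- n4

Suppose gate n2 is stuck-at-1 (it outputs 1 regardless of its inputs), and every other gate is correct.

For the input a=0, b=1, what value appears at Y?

1

Propagate with n2 forced: n1=0, n2=1 [stuck-at-1], n3=1, n4=1.
So Y = 1. (Without the fault it would be 0.)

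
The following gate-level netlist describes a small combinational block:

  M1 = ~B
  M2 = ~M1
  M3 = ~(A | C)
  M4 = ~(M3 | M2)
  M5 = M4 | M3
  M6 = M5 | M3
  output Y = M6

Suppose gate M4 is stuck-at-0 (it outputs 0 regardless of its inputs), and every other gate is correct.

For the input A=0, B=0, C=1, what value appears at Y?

0

Propagate with M4 forced: M1=1, M2=0, M3=0, M4=0 [stuck-at-0], M5=0, M6=0.
So Y = 0. (Without the fault it would be 1.)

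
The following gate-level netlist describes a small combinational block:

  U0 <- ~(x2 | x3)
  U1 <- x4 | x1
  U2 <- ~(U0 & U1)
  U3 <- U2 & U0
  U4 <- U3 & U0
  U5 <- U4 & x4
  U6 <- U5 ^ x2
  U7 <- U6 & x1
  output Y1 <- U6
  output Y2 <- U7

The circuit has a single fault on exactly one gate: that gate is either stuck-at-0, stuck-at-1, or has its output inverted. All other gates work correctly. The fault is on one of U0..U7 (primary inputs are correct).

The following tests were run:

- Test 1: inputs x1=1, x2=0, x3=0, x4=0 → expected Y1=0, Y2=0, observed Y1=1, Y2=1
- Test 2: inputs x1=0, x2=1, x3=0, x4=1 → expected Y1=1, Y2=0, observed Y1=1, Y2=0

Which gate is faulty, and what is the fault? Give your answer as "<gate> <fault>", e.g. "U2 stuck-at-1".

U6 stuck-at-1

Fault-free values for test 1 (x1=1, x2=0, x3=0, x4=0): U0=1, U1=1, U2=0, U3=0, U4=0, U5=0, U6=0, U7=0, giving Y1=0, Y2=0. Observed Y1=1, Y2=1.
Test 1: faults giving observed Y1=1, Y2=1 are {U5 stuck-at-1, U5 inverted output, U6 stuck-at-1, U6 inverted output}.
Test 2 (x1=0, x2=1, x3=0, x4=1): fault-free U0=0, U1=1, U2=1, U3=0, U4=0, U5=0, U6=1, U7=0 → Y1=1, Y2=0; observed Y1=1, Y2=0. Eliminates U5 stuck-at-1, U5 inverted output, U6 inverted output.
Only U6 stuck-at-1 is consistent with every test.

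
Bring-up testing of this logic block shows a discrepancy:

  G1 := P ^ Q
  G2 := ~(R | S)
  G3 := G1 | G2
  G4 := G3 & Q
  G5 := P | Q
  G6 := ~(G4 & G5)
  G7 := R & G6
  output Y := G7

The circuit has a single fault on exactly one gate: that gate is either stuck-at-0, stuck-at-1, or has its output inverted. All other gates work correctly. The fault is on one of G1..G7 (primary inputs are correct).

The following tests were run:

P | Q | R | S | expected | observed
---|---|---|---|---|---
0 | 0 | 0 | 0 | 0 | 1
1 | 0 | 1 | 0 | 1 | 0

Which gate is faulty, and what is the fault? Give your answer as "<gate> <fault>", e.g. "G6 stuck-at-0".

Fault-free values for test 1 (P=0, Q=0, R=0, S=0): G1=0, G2=1, G3=1, G4=0, G5=0, G6=1, G7=0, giving Y=0. Observed 1.
Test 1: faults giving observed 1 are {G7 stuck-at-1, G7 inverted output}.
Test 2 (P=1, Q=0, R=1, S=0): fault-free G1=1, G2=0, G3=1, G4=0, G5=1, G6=1, G7=1 → 1; observed 0. Eliminates G7 stuck-at-1.
Only G7 inverted output is consistent with every test.

G7 inverted output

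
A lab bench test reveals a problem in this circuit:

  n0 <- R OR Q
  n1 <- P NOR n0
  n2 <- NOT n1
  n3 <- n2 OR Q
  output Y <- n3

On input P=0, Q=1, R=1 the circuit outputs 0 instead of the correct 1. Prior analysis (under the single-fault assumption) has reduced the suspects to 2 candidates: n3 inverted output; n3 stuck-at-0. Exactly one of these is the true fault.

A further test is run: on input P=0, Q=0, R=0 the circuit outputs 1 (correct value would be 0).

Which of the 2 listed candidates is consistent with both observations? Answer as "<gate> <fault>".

n3 inverted output

Evaluate each candidate on input P=0, Q=0, R=0:
  n3 inverted output: n0=0, n1=1, n2=0, n3=1 [inverted output] → 1 — matches
  n3 stuck-at-0: n0=0, n1=1, n2=0, n3=0 [stuck-at-0] → 0 — eliminated
Only n3 inverted output reproduces the observed 1.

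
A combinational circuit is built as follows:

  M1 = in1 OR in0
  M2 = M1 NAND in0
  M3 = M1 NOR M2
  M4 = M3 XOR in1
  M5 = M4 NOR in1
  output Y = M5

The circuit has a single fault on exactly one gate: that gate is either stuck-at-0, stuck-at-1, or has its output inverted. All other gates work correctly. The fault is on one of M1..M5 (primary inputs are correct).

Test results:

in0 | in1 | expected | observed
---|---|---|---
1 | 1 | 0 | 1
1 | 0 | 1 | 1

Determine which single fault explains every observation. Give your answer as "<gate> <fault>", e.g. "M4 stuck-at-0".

M5 stuck-at-1

Fault-free values for test 1 (in0=1, in1=1): M1=1, M2=0, M3=0, M4=1, M5=0, giving Y=0. Observed 1.
Test 1: faults giving observed 1 are {M5 stuck-at-1, M5 inverted output}.
Test 2 (in0=1, in1=0): fault-free M1=1, M2=0, M3=0, M4=0, M5=1 → 1; observed 1. Eliminates M5 inverted output.
Only M5 stuck-at-1 is consistent with every test.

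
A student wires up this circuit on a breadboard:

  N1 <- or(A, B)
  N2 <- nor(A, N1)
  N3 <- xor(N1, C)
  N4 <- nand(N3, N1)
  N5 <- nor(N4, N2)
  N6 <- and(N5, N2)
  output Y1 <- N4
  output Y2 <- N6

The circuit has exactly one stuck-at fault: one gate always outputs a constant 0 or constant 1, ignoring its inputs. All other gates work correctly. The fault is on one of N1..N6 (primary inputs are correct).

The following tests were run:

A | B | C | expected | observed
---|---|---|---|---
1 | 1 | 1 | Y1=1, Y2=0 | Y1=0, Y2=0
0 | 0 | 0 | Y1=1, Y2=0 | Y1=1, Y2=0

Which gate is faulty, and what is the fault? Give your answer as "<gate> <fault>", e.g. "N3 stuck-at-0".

Fault-free values for test 1 (A=1, B=1, C=1): N1=1, N2=0, N3=0, N4=1, N5=0, N6=0, giving Y1=1, Y2=0. Observed Y1=0, Y2=0.
Test 1: faults giving observed Y1=0, Y2=0 are {N3 stuck-at-1, N4 stuck-at-0}.
Test 2 (A=0, B=0, C=0): fault-free N1=0, N2=1, N3=0, N4=1, N5=0, N6=0 → Y1=1, Y2=0; observed Y1=1, Y2=0. Eliminates N4 stuck-at-0.
Only N3 stuck-at-1 is consistent with every test.

N3 stuck-at-1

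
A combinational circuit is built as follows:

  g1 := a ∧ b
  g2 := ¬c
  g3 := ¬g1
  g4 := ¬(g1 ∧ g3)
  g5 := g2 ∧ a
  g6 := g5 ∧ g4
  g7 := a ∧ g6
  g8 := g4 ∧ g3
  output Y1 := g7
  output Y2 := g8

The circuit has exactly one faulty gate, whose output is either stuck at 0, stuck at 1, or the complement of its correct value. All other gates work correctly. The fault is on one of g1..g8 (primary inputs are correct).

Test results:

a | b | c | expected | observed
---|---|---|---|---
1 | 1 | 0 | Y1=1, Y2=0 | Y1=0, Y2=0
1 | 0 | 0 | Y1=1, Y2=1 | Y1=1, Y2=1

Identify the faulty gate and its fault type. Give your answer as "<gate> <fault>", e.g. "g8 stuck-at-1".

g3 stuck-at-1

Fault-free values for test 1 (a=1, b=1, c=0): g1=1, g2=1, g3=0, g4=1, g5=1, g6=1, g7=1, g8=0, giving Y1=1, Y2=0. Observed Y1=0, Y2=0.
Test 1: faults giving observed Y1=0, Y2=0 are {g2 stuck-at-0, g2 inverted output, g3 stuck-at-1, g3 inverted output, g4 stuck-at-0, g4 inverted output, g5 stuck-at-0, g5 inverted output, g6 stuck-at-0, g6 inverted output, g7 stuck-at-0, g7 inverted output}.
Test 2 (a=1, b=0, c=0): fault-free g1=0, g2=1, g3=1, g4=1, g5=1, g6=1, g7=1, g8=1 → Y1=1, Y2=1; observed Y1=1, Y2=1. Eliminates g2 stuck-at-0, g2 inverted output, g3 inverted output, g4 stuck-at-0, g4 inverted output, g5 stuck-at-0, g5 inverted output, g6 stuck-at-0, g6 inverted output, g7 stuck-at-0, g7 inverted output.
Only g3 stuck-at-1 is consistent with every test.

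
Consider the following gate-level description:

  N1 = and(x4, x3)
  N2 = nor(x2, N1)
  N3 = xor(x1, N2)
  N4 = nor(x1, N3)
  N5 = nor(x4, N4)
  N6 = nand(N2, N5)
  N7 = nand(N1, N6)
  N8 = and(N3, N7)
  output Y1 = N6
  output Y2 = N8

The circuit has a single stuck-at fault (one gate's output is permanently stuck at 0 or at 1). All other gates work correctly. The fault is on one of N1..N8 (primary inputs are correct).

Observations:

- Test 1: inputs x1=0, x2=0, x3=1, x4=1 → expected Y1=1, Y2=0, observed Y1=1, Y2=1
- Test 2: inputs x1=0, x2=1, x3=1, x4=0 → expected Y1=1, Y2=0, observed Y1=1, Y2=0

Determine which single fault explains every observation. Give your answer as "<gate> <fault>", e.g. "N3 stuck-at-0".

N1 stuck-at-0

Fault-free values for test 1 (x1=0, x2=0, x3=1, x4=1): N1=1, N2=0, N3=0, N4=1, N5=0, N6=1, N7=0, N8=0, giving Y1=1, Y2=0. Observed Y1=1, Y2=1.
Test 1: faults giving observed Y1=1, Y2=1 are {N1 stuck-at-0, N8 stuck-at-1}.
Test 2 (x1=0, x2=1, x3=1, x4=0): fault-free N1=0, N2=0, N3=0, N4=1, N5=0, N6=1, N7=1, N8=0 → Y1=1, Y2=0; observed Y1=1, Y2=0. Eliminates N8 stuck-at-1.
Only N1 stuck-at-0 is consistent with every test.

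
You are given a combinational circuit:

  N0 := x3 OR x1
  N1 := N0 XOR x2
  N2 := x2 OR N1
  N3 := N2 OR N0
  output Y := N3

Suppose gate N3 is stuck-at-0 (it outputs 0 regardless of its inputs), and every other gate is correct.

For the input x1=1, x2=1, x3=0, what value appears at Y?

0

Propagate with N3 forced: N0=1, N1=0, N2=1, N3=0 [stuck-at-0].
So Y = 0. (Without the fault it would be 1.)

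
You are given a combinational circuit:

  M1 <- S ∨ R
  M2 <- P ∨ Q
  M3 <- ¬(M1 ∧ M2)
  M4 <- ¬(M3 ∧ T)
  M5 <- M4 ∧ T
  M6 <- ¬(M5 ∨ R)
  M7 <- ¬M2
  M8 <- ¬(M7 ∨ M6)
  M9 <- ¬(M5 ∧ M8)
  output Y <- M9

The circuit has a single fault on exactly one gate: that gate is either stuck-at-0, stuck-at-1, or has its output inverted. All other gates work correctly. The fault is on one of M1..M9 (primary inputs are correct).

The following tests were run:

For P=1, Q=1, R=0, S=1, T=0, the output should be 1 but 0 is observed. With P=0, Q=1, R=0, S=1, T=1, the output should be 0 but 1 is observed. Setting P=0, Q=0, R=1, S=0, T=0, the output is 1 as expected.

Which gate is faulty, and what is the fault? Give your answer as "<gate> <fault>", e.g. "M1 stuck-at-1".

M5 inverted output

Fault-free values for test 1 (P=1, Q=1, R=0, S=1, T=0): M1=1, M2=1, M3=0, M4=1, M5=0, M6=1, M7=0, M8=0, M9=1, giving Y=1. Observed 0.
Test 1: faults giving observed 0 are {M5 stuck-at-1, M5 inverted output, M9 stuck-at-0, M9 inverted output}.
Test 2 (P=0, Q=1, R=0, S=1, T=1): fault-free M1=1, M2=1, M3=0, M4=1, M5=1, M6=0, M7=0, M8=1, M9=0 → 0; observed 1. Eliminates M5 stuck-at-1, M9 stuck-at-0.
Test 3 (P=0, Q=0, R=1, S=0, T=0): fault-free M1=1, M2=0, M3=1, M4=1, M5=0, M6=0, M7=1, M8=0, M9=1 → 1; observed 1. Eliminates M9 inverted output.
Only M5 inverted output is consistent with every test.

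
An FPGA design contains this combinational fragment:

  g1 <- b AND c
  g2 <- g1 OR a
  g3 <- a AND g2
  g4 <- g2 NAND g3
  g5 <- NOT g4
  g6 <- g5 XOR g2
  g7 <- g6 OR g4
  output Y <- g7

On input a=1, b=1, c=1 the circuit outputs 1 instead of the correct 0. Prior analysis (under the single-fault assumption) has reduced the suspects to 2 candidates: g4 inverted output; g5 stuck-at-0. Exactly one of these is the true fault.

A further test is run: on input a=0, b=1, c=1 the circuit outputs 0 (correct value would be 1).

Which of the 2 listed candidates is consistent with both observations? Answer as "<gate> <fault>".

Evaluate each candidate on input a=0, b=1, c=1:
  g4 inverted output: g1=1, g2=1, g3=0, g4=0 [inverted output], g5=1, g6=0, g7=0 → 0 — matches
  g5 stuck-at-0: g1=1, g2=1, g3=0, g4=1, g5=0 [stuck-at-0], g6=1, g7=1 → 1 — eliminated
Only g4 inverted output reproduces the observed 0.

g4 inverted output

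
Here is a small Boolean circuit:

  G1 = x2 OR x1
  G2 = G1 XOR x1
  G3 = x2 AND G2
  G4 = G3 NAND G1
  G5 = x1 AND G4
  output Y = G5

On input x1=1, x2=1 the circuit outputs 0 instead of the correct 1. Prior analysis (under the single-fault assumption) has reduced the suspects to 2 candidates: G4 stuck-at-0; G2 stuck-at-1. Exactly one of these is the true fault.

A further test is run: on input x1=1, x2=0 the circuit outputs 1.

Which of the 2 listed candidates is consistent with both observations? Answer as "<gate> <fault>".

G2 stuck-at-1

Evaluate each candidate on input x1=1, x2=0:
  G4 stuck-at-0: G1=1, G2=0, G3=0, G4=0 [stuck-at-0], G5=0 → 0 — eliminated
  G2 stuck-at-1: G1=1, G2=1 [stuck-at-1], G3=0, G4=1, G5=1 → 1 — matches
Only G2 stuck-at-1 reproduces the observed 1.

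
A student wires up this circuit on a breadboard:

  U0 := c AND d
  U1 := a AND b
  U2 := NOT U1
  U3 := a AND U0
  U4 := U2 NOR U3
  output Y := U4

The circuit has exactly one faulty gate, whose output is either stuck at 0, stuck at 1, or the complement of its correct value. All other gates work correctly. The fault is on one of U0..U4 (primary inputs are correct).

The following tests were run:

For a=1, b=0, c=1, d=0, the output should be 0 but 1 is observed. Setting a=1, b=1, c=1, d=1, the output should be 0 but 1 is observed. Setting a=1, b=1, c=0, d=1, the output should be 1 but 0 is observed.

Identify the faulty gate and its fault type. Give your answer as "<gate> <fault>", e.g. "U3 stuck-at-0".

Fault-free values for test 1 (a=1, b=0, c=1, d=0): U0=0, U1=0, U2=1, U3=0, U4=0, giving Y=0. Observed 1.
Test 1: faults giving observed 1 are {U1 stuck-at-1, U1 inverted output, U2 stuck-at-0, U2 inverted output, U4 stuck-at-1, U4 inverted output}.
Test 2 (a=1, b=1, c=1, d=1): fault-free U0=1, U1=1, U2=0, U3=1, U4=0 → 0; observed 1. Eliminates U1 stuck-at-1, U1 inverted output, U2 stuck-at-0, U2 inverted output.
Test 3 (a=1, b=1, c=0, d=1): fault-free U0=0, U1=1, U2=0, U3=0, U4=1 → 1; observed 0. Eliminates U4 stuck-at-1.
Only U4 inverted output is consistent with every test.

U4 inverted output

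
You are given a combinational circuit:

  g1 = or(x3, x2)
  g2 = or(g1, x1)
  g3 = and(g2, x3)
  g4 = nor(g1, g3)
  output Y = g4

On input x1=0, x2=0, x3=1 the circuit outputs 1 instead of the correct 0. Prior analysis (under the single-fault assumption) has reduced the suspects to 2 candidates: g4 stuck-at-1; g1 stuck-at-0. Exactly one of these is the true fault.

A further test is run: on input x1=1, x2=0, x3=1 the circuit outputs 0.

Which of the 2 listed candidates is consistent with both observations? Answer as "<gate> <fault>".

Evaluate each candidate on input x1=1, x2=0, x3=1:
  g4 stuck-at-1: g1=1, g2=1, g3=1, g4=1 [stuck-at-1] → 1 — eliminated
  g1 stuck-at-0: g1=0 [stuck-at-0], g2=1, g3=1, g4=0 → 0 — matches
Only g1 stuck-at-0 reproduces the observed 0.

g1 stuck-at-0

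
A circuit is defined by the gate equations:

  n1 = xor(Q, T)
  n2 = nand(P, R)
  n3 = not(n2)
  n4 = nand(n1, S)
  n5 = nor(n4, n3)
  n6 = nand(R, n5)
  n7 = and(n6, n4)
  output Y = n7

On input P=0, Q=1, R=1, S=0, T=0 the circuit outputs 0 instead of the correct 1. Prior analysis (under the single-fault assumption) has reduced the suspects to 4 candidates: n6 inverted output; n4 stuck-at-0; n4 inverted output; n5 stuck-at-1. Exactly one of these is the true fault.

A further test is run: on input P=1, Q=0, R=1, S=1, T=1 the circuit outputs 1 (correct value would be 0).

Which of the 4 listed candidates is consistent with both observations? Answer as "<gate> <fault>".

n4 inverted output

Evaluate each candidate on input P=1, Q=0, R=1, S=1, T=1:
  n6 inverted output: n1=1, n2=0, n3=1, n4=0, n5=0, n6=0 [inverted output], n7=0 → 0 — eliminated
  n4 stuck-at-0: n1=1, n2=0, n3=1, n4=0 [stuck-at-0], n5=0, n6=1, n7=0 → 0 — eliminated
  n4 inverted output: n1=1, n2=0, n3=1, n4=1 [inverted output], n5=0, n6=1, n7=1 → 1 — matches
  n5 stuck-at-1: n1=1, n2=0, n3=1, n4=0, n5=1 [stuck-at-1], n6=0, n7=0 → 0 — eliminated
Only n4 inverted output reproduces the observed 1.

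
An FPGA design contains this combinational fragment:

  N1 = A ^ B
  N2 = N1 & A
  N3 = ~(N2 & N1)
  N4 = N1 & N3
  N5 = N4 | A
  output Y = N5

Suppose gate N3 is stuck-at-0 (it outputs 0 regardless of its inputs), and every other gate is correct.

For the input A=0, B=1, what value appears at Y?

Propagate with N3 forced: N1=1, N2=0, N3=0 [stuck-at-0], N4=0, N5=0.
So Y = 0. (Without the fault it would be 1.)

0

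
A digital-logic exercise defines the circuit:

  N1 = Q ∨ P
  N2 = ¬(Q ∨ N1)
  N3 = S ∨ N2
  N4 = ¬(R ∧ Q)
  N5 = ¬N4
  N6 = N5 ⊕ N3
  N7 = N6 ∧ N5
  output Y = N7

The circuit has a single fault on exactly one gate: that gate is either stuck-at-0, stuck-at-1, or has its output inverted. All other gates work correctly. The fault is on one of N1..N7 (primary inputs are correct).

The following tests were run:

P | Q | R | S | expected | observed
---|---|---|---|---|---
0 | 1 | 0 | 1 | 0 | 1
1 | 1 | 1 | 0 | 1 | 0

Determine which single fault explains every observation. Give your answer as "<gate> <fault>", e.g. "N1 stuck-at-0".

N7 inverted output

Fault-free values for test 1 (P=0, Q=1, R=0, S=1): N1=1, N2=0, N3=1, N4=1, N5=0, N6=1, N7=0, giving Y=0. Observed 1.
Test 1: faults giving observed 1 are {N7 stuck-at-1, N7 inverted output}.
Test 2 (P=1, Q=1, R=1, S=0): fault-free N1=1, N2=0, N3=0, N4=0, N5=1, N6=1, N7=1 → 1; observed 0. Eliminates N7 stuck-at-1.
Only N7 inverted output is consistent with every test.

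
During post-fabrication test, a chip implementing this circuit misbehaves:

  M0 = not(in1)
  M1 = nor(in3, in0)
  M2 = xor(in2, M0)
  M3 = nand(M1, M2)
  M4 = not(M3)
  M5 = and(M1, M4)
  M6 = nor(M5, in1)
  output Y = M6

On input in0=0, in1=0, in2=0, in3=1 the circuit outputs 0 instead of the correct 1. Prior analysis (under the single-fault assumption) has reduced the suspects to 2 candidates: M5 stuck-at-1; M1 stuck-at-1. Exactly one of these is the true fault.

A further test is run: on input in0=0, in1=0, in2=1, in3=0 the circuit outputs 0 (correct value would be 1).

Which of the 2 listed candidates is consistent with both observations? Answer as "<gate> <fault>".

M5 stuck-at-1

Evaluate each candidate on input in0=0, in1=0, in2=1, in3=0:
  M5 stuck-at-1: M0=1, M1=1, M2=0, M3=1, M4=0, M5=1 [stuck-at-1], M6=0 → 0 — matches
  M1 stuck-at-1: M0=1, M1=1 [stuck-at-1], M2=0, M3=1, M4=0, M5=0, M6=1 → 1 — eliminated
Only M5 stuck-at-1 reproduces the observed 0.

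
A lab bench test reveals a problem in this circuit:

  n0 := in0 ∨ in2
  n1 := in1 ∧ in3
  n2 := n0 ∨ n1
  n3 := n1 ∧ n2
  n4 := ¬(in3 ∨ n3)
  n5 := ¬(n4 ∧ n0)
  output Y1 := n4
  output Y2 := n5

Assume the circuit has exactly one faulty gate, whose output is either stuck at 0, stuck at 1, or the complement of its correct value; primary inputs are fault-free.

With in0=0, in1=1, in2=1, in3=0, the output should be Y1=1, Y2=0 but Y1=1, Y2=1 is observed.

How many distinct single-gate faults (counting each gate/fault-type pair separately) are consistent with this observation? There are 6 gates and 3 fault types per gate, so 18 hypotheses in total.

Fault-free: n0=1, n1=0, n2=1, n3=0, n4=1, n5=0 → Y1=1, Y2=0. Observed Y1=1, Y2=1.
  n0: stuck-at-0, inverted output ✓; others ✗
  n1: none of the 3 fault types match ✗
  n2: none of the 3 fault types match ✗
  n3: none of the 3 fault types match ✗
  n4: none of the 3 fault types match ✗
  n5: stuck-at-1, inverted output ✓; others ✗
Consistent faults: {n0 stuck-at-0, n0 inverted output, n5 stuck-at-1, n5 inverted output} — 4 in all.

4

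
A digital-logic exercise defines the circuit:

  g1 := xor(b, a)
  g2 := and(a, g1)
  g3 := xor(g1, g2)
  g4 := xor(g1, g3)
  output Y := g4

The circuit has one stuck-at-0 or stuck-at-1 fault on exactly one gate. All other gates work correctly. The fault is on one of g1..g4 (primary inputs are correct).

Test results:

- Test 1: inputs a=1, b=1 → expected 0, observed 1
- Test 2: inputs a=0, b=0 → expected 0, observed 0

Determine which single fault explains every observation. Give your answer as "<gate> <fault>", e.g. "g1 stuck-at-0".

g1 stuck-at-1

Fault-free values for test 1 (a=1, b=1): g1=0, g2=0, g3=0, g4=0, giving Y=0. Observed 1.
Test 1: faults giving observed 1 are {g1 stuck-at-1, g2 stuck-at-1, g3 stuck-at-1, g4 stuck-at-1}.
Test 2 (a=0, b=0): fault-free g1=0, g2=0, g3=0, g4=0 → 0; observed 0. Eliminates g2 stuck-at-1, g3 stuck-at-1, g4 stuck-at-1.
Only g1 stuck-at-1 is consistent with every test.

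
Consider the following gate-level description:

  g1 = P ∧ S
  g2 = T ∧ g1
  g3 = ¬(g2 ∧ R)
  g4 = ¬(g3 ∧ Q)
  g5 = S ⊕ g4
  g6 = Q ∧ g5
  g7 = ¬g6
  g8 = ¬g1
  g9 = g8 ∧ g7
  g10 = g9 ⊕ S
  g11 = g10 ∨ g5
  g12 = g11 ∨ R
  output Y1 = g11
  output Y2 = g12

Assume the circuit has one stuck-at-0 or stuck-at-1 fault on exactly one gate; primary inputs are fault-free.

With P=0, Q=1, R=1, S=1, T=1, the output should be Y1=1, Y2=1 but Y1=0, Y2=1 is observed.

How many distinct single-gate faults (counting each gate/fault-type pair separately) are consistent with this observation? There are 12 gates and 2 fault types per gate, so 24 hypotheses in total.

5

Fault-free: g1=0, g2=0, g3=1, g4=0, g5=1, g6=1, g7=0, g8=1, g9=0, g10=1, g11=1, g12=1 → Y1=1, Y2=1. Observed Y1=0, Y2=1.
  g1: none of the 2 fault types match ✗
  g2: stuck-at-1 ✓; others ✗
  g3: stuck-at-0 ✓; others ✗
  g4: stuck-at-1 ✓; others ✗
  g5: stuck-at-0 ✓; others ✗
  g6: none of the 2 fault types match ✗
  g7: none of the 2 fault types match ✗
  g8: none of the 2 fault types match ✗
  g9: none of the 2 fault types match ✗
  g10: none of the 2 fault types match ✗
  g11: stuck-at-0 ✓; others ✗
  g12: none of the 2 fault types match ✗
Consistent faults: {g2 stuck-at-1, g3 stuck-at-0, g4 stuck-at-1, g5 stuck-at-0, g11 stuck-at-0} — 5 in all.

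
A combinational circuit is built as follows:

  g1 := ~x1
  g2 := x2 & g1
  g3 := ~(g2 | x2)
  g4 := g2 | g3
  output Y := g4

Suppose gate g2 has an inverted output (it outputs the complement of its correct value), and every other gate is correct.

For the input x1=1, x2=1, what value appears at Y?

Propagate with g2 forced: g1=0, g2=1 [inverted output], g3=0, g4=1.
So Y = 1. (Without the fault it would be 0.)

1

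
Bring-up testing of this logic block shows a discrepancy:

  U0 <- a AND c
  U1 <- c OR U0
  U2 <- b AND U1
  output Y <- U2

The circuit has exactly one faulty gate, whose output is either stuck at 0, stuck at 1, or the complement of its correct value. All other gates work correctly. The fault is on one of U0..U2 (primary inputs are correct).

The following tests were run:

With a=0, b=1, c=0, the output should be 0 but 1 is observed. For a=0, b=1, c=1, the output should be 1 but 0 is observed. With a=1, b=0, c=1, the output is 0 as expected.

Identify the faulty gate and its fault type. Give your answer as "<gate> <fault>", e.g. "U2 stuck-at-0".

Fault-free values for test 1 (a=0, b=1, c=0): U0=0, U1=0, U2=0, giving Y=0. Observed 1.
Test 1: faults giving observed 1 are {U0 stuck-at-1, U0 inverted output, U1 stuck-at-1, U1 inverted output, U2 stuck-at-1, U2 inverted output}.
Test 2 (a=0, b=1, c=1): fault-free U0=0, U1=1, U2=1 → 1; observed 0. Eliminates U0 stuck-at-1, U0 inverted output, U1 stuck-at-1, U2 stuck-at-1.
Test 3 (a=1, b=0, c=1): fault-free U0=1, U1=1, U2=0 → 0; observed 0. Eliminates U2 inverted output.
Only U1 inverted output is consistent with every test.

U1 inverted output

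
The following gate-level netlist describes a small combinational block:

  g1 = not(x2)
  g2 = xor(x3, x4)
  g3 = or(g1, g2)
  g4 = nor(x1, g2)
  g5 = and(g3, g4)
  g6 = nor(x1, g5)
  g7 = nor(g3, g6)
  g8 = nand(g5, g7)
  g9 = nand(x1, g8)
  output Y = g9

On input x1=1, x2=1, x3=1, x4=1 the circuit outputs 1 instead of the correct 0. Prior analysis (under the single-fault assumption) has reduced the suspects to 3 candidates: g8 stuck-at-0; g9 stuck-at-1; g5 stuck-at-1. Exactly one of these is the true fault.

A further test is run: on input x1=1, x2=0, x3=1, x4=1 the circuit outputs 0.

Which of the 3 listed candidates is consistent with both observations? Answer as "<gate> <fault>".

g5 stuck-at-1

Evaluate each candidate on input x1=1, x2=0, x3=1, x4=1:
  g8 stuck-at-0: g1=1, g2=0, g3=1, g4=0, g5=0, g6=0, g7=0, g8=0 [stuck-at-0], g9=1 → 1 — eliminated
  g9 stuck-at-1: g1=1, g2=0, g3=1, g4=0, g5=0, g6=0, g7=0, g8=1, g9=1 [stuck-at-1] → 1 — eliminated
  g5 stuck-at-1: g1=1, g2=0, g3=1, g4=0, g5=1 [stuck-at-1], g6=0, g7=0, g8=1, g9=0 → 0 — matches
Only g5 stuck-at-1 reproduces the observed 0.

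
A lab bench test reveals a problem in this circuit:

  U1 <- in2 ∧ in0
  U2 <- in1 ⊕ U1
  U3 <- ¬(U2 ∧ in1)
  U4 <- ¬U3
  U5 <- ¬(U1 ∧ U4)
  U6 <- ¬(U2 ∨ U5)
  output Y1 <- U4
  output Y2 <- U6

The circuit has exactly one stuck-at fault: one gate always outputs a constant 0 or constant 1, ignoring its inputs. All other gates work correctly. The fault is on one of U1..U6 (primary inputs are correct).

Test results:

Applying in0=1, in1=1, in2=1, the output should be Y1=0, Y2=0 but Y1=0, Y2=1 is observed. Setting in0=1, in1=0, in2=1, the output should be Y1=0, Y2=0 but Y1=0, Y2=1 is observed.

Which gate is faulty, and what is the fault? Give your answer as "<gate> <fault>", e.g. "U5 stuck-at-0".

U6 stuck-at-1

Fault-free values for test 1 (in0=1, in1=1, in2=1): U1=1, U2=0, U3=1, U4=0, U5=1, U6=0, giving Y1=0, Y2=0. Observed Y1=0, Y2=1.
Test 1: faults giving observed Y1=0, Y2=1 are {U5 stuck-at-0, U6 stuck-at-1}.
Test 2 (in0=1, in1=0, in2=1): fault-free U1=1, U2=1, U3=1, U4=0, U5=1, U6=0 → Y1=0, Y2=0; observed Y1=0, Y2=1. Eliminates U5 stuck-at-0.
Only U6 stuck-at-1 is consistent with every test.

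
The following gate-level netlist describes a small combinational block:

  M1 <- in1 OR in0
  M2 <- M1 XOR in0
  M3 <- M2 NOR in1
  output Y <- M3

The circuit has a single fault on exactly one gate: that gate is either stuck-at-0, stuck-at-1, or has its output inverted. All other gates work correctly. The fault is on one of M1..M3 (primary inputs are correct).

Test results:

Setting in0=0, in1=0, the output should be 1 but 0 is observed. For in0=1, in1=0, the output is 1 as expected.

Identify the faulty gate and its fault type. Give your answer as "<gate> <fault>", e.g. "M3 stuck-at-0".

M1 stuck-at-1

Fault-free values for test 1 (in0=0, in1=0): M1=0, M2=0, M3=1, giving Y=1. Observed 0.
Test 1: faults giving observed 0 are {M1 stuck-at-1, M1 inverted output, M2 stuck-at-1, M2 inverted output, M3 stuck-at-0, M3 inverted output}.
Test 2 (in0=1, in1=0): fault-free M1=1, M2=0, M3=1 → 1; observed 1. Eliminates M1 inverted output, M2 stuck-at-1, M2 inverted output, M3 stuck-at-0, M3 inverted output.
Only M1 stuck-at-1 is consistent with every test.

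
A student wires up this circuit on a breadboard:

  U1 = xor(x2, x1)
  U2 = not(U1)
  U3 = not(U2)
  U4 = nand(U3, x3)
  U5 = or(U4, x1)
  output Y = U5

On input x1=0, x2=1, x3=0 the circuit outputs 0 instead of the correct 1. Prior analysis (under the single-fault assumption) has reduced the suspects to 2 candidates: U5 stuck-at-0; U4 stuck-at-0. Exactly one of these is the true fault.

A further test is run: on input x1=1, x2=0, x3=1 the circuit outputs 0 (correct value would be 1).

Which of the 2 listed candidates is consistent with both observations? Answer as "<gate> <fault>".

Evaluate each candidate on input x1=1, x2=0, x3=1:
  U5 stuck-at-0: U1=1, U2=0, U3=1, U4=0, U5=0 [stuck-at-0] → 0 — matches
  U4 stuck-at-0: U1=1, U2=0, U3=1, U4=0 [stuck-at-0], U5=1 → 1 — eliminated
Only U5 stuck-at-0 reproduces the observed 0.

U5 stuck-at-0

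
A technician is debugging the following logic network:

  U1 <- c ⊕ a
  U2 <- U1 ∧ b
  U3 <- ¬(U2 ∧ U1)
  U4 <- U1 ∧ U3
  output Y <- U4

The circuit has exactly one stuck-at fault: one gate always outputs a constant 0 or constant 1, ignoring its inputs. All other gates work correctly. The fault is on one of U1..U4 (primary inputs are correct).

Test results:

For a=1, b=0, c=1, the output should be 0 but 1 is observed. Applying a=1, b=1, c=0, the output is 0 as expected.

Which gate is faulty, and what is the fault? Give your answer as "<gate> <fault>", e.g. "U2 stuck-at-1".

Fault-free values for test 1 (a=1, b=0, c=1): U1=0, U2=0, U3=1, U4=0, giving Y=0. Observed 1.
Test 1: faults giving observed 1 are {U1 stuck-at-1, U4 stuck-at-1}.
Test 2 (a=1, b=1, c=0): fault-free U1=1, U2=1, U3=0, U4=0 → 0; observed 0. Eliminates U4 stuck-at-1.
Only U1 stuck-at-1 is consistent with every test.

U1 stuck-at-1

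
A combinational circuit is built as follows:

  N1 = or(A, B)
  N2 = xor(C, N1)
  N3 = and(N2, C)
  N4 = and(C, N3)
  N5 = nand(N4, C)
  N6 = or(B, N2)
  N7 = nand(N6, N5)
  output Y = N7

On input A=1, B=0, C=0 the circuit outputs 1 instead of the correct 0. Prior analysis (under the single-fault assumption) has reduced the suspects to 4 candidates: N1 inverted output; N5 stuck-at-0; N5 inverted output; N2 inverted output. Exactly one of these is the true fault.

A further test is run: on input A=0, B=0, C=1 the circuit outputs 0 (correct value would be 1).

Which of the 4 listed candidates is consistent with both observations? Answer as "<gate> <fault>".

Evaluate each candidate on input A=0, B=0, C=1:
  N1 inverted output: N1=1 [inverted output], N2=0, N3=0, N4=0, N5=1, N6=0, N7=1 → 1 — eliminated
  N5 stuck-at-0: N1=0, N2=1, N3=1, N4=1, N5=0 [stuck-at-0], N6=1, N7=1 → 1 — eliminated
  N5 inverted output: N1=0, N2=1, N3=1, N4=1, N5=1 [inverted output], N6=1, N7=0 → 0 — matches
  N2 inverted output: N1=0, N2=0 [inverted output], N3=0, N4=0, N5=1, N6=0, N7=1 → 1 — eliminated
Only N5 inverted output reproduces the observed 0.

N5 inverted output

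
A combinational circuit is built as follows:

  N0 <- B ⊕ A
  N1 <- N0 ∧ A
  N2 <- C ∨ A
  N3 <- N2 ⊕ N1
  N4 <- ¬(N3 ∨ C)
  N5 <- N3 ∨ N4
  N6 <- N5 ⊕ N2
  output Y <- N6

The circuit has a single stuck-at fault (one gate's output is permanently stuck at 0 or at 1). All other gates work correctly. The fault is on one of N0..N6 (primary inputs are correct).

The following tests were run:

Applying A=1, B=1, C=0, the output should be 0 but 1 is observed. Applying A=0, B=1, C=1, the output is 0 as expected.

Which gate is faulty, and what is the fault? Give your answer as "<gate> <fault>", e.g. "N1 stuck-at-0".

N2 stuck-at-0

Fault-free values for test 1 (A=1, B=1, C=0): N0=0, N1=0, N2=1, N3=1, N4=0, N5=1, N6=0, giving Y=0. Observed 1.
Test 1: faults giving observed 1 are {N2 stuck-at-0, N5 stuck-at-0, N6 stuck-at-1}.
Test 2 (A=0, B=1, C=1): fault-free N0=1, N1=0, N2=1, N3=1, N4=0, N5=1, N6=0 → 0; observed 0. Eliminates N5 stuck-at-0, N6 stuck-at-1.
Only N2 stuck-at-0 is consistent with every test.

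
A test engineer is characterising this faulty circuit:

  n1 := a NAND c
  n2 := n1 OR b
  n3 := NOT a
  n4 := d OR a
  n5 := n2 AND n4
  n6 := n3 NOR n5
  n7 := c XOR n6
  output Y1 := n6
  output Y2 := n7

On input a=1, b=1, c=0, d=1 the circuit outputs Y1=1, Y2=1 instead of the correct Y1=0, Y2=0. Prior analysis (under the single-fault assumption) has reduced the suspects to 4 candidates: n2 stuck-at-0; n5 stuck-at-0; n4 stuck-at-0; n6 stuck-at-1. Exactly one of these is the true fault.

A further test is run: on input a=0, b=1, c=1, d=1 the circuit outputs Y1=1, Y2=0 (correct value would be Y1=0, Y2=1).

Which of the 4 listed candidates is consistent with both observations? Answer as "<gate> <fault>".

n6 stuck-at-1

Evaluate each candidate on input a=0, b=1, c=1, d=1:
  n2 stuck-at-0: n1=1, n2=0 [stuck-at-0], n3=1, n4=1, n5=0, n6=0, n7=1 → Y1=0, Y2=1 — eliminated
  n5 stuck-at-0: n1=1, n2=1, n3=1, n4=1, n5=0 [stuck-at-0], n6=0, n7=1 → Y1=0, Y2=1 — eliminated
  n4 stuck-at-0: n1=1, n2=1, n3=1, n4=0 [stuck-at-0], n5=0, n6=0, n7=1 → Y1=0, Y2=1 — eliminated
  n6 stuck-at-1: n1=1, n2=1, n3=1, n4=1, n5=1, n6=1 [stuck-at-1], n7=0 → Y1=1, Y2=0 — matches
Only n6 stuck-at-1 reproduces the observed Y1=1, Y2=0.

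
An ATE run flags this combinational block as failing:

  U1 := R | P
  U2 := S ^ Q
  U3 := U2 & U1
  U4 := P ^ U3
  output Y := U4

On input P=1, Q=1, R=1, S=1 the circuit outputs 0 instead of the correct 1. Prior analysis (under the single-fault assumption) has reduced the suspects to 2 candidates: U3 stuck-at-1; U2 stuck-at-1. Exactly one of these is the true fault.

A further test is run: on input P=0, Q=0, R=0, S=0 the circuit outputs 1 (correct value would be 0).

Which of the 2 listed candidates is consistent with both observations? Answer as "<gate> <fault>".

Evaluate each candidate on input P=0, Q=0, R=0, S=0:
  U3 stuck-at-1: U1=0, U2=0, U3=1 [stuck-at-1], U4=1 → 1 — matches
  U2 stuck-at-1: U1=0, U2=1 [stuck-at-1], U3=0, U4=0 → 0 — eliminated
Only U3 stuck-at-1 reproduces the observed 1.

U3 stuck-at-1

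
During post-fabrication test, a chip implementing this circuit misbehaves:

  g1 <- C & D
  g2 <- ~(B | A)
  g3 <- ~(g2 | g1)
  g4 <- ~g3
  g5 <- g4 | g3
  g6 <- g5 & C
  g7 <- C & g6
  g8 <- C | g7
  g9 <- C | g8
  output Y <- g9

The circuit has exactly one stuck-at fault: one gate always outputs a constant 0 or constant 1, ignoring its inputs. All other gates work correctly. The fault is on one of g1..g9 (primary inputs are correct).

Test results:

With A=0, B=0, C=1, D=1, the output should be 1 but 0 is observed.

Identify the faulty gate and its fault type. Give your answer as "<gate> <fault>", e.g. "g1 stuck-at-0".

g9 stuck-at-0

Fault-free values for test 1 (A=0, B=0, C=1, D=1): g1=1, g2=1, g3=0, g4=1, g5=1, g6=1, g7=1, g8=1, g9=1, giving Y=1. Observed 0.
Test 1: faults giving observed 0 are {g9 stuck-at-0}.
Only g9 stuck-at-0 is consistent with every test.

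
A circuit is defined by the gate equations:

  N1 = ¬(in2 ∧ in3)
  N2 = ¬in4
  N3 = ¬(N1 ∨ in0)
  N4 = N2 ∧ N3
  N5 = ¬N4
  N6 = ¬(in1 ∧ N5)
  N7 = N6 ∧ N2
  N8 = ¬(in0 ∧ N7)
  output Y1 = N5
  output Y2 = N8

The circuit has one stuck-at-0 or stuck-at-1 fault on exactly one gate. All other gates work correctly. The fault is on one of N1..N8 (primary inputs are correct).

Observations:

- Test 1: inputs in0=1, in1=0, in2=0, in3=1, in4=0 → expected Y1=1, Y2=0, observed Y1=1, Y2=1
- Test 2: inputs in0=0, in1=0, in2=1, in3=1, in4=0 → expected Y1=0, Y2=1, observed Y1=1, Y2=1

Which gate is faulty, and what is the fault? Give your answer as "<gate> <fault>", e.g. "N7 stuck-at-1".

N2 stuck-at-0

Fault-free values for test 1 (in0=1, in1=0, in2=0, in3=1, in4=0): N1=1, N2=1, N3=0, N4=0, N5=1, N6=1, N7=1, N8=0, giving Y1=1, Y2=0. Observed Y1=1, Y2=1.
Test 1: faults giving observed Y1=1, Y2=1 are {N2 stuck-at-0, N6 stuck-at-0, N7 stuck-at-0, N8 stuck-at-1}.
Test 2 (in0=0, in1=0, in2=1, in3=1, in4=0): fault-free N1=0, N2=1, N3=1, N4=1, N5=0, N6=1, N7=1, N8=1 → Y1=0, Y2=1; observed Y1=1, Y2=1. Eliminates N6 stuck-at-0, N7 stuck-at-0, N8 stuck-at-1.
Only N2 stuck-at-0 is consistent with every test.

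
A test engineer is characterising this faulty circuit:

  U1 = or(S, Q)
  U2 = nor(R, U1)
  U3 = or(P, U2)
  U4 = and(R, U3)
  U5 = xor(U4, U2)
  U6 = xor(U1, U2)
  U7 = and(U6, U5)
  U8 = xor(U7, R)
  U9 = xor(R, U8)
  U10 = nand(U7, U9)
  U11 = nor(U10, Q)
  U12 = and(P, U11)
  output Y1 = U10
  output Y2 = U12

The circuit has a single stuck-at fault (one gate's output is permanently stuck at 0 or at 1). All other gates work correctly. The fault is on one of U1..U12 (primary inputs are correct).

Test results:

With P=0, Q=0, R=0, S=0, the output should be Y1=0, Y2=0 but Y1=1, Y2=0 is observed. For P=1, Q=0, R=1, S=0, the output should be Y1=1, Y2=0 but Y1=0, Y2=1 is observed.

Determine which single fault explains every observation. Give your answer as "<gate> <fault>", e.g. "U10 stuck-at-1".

U1 stuck-at-1

Fault-free values for test 1 (P=0, Q=0, R=0, S=0): U1=0, U2=1, U3=1, U4=0, U5=1, U6=1, U7=1, U8=1, U9=1, U10=0, U11=1, U12=0, giving Y1=0, Y2=0. Observed Y1=1, Y2=0.
Test 1: faults giving observed Y1=1, Y2=0 are {U1 stuck-at-1, U2 stuck-at-0, U4 stuck-at-1, U5 stuck-at-0, U6 stuck-at-0, U7 stuck-at-0, U8 stuck-at-0, U9 stuck-at-0, U10 stuck-at-1}.
Test 2 (P=1, Q=0, R=1, S=0): fault-free U1=0, U2=0, U3=1, U4=1, U5=1, U6=0, U7=0, U8=1, U9=0, U10=1, U11=0, U12=0 → Y1=1, Y2=0; observed Y1=0, Y2=1. Eliminates U2 stuck-at-0, U4 stuck-at-1, U5 stuck-at-0, U6 stuck-at-0, U7 stuck-at-0, U8 stuck-at-0, U9 stuck-at-0, U10 stuck-at-1.
Only U1 stuck-at-1 is consistent with every test.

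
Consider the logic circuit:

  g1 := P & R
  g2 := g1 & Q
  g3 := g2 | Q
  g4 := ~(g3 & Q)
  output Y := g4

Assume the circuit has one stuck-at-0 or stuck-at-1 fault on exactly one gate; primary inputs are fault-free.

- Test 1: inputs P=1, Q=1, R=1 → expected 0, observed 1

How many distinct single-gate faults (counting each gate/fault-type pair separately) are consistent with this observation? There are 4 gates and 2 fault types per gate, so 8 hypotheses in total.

2

Fault-free: g1=1, g2=1, g3=1, g4=0 → 0. Observed 1.
  g1 stuck-at-0: output 0 ✗
  g1 stuck-at-1: output 0 ✗
  g2 stuck-at-0: output 0 ✗
  g2 stuck-at-1: output 0 ✗
  g3 stuck-at-0: output 1 ✓
  g3 stuck-at-1: output 0 ✗
  g4 stuck-at-0: output 0 ✗
  g4 stuck-at-1: output 1 ✓
Consistent faults: {g3 stuck-at-0, g4 stuck-at-1} — 2 in all.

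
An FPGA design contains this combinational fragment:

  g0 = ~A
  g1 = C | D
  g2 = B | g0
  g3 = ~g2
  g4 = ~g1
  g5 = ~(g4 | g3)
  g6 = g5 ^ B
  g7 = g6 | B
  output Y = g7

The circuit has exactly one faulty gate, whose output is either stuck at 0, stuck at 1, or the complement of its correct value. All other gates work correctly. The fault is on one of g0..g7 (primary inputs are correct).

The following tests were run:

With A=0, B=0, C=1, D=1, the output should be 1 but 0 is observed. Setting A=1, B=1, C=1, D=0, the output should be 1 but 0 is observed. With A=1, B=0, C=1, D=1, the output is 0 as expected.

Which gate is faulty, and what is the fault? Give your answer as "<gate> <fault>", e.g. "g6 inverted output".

Fault-free values for test 1 (A=0, B=0, C=1, D=1): g0=1, g1=1, g2=1, g3=0, g4=0, g5=1, g6=1, g7=1, giving Y=1. Observed 0.
Test 1: faults giving observed 0 are {g0 stuck-at-0, g0 inverted output, g1 stuck-at-0, g1 inverted output, g2 stuck-at-0, g2 inverted output, g3 stuck-at-1, g3 inverted output, g4 stuck-at-1, g4 inverted output, g5 stuck-at-0, g5 inverted output, g6 stuck-at-0, g6 inverted output, g7 stuck-at-0, g7 inverted output}.
Test 2 (A=1, B=1, C=1, D=0): fault-free g0=0, g1=1, g2=1, g3=0, g4=0, g5=1, g6=0, g7=1 → 1; observed 0. Eliminates g0 stuck-at-0, g0 inverted output, g1 stuck-at-0, g1 inverted output, g2 stuck-at-0, g2 inverted output, g3 stuck-at-1, g3 inverted output, g4 stuck-at-1, g4 inverted output, g5 stuck-at-0, g5 inverted output, g6 stuck-at-0, g6 inverted output.
Test 3 (A=1, B=0, C=1, D=1): fault-free g0=0, g1=1, g2=0, g3=1, g4=0, g5=0, g6=0, g7=0 → 0; observed 0. Eliminates g7 inverted output.
Only g7 stuck-at-0 is consistent with every test.

g7 stuck-at-0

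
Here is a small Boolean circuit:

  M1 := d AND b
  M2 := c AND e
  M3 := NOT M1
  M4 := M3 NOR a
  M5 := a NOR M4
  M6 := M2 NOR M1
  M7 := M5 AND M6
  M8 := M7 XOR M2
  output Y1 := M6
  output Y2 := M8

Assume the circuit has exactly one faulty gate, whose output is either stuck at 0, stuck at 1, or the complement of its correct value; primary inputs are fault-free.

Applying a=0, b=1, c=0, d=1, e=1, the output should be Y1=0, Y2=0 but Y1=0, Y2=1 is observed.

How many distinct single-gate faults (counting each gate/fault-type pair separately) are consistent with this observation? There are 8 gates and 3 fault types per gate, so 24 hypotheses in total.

Fault-free: M1=1, M2=0, M3=0, M4=1, M5=0, M6=0, M7=0, M8=0 → Y1=0, Y2=0. Observed Y1=0, Y2=1.
  M1: none of the 3 fault types match ✗
  M2: stuck-at-1, inverted output ✓; others ✗
  M3: none of the 3 fault types match ✗
  M4: none of the 3 fault types match ✗
  M5: none of the 3 fault types match ✗
  M6: none of the 3 fault types match ✗
  M7: stuck-at-1, inverted output ✓; others ✗
  M8: stuck-at-1, inverted output ✓; others ✗
Consistent faults: {M2 stuck-at-1, M2 inverted output, M7 stuck-at-1, M7 inverted output, M8 stuck-at-1, M8 inverted output} — 6 in all.

6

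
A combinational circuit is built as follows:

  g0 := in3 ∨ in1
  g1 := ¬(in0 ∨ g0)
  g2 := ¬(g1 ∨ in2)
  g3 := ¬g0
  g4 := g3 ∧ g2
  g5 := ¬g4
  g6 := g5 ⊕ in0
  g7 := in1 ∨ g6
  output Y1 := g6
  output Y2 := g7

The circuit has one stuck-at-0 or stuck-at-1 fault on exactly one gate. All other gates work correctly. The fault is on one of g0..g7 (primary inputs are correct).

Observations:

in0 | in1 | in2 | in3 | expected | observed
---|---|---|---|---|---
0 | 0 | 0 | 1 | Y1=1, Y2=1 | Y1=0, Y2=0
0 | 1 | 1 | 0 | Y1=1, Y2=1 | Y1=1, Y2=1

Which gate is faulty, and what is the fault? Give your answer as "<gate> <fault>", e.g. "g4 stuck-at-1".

g3 stuck-at-1

Fault-free values for test 1 (in0=0, in1=0, in2=0, in3=1): g0=1, g1=0, g2=1, g3=0, g4=0, g5=1, g6=1, g7=1, giving Y1=1, Y2=1. Observed Y1=0, Y2=0.
Test 1: faults giving observed Y1=0, Y2=0 are {g3 stuck-at-1, g4 stuck-at-1, g5 stuck-at-0, g6 stuck-at-0}.
Test 2 (in0=0, in1=1, in2=1, in3=0): fault-free g0=1, g1=0, g2=0, g3=0, g4=0, g5=1, g6=1, g7=1 → Y1=1, Y2=1; observed Y1=1, Y2=1. Eliminates g4 stuck-at-1, g5 stuck-at-0, g6 stuck-at-0.
Only g3 stuck-at-1 is consistent with every test.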